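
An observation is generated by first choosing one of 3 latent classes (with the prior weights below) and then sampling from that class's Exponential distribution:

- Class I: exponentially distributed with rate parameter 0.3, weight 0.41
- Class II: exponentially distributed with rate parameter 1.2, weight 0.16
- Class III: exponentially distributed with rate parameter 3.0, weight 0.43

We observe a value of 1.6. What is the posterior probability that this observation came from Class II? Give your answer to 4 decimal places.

0.2450

P(component k | x) = P(Z=k)·f_k(x) / marginal(x), where marginal(x) = Σ_j P(Z=j)·f_j(x).
Component likelihoods at x = 1.6:
  f_I = 0.185635
  f_II = 0.175928
  f_III = 0.0246892
Weight by the priors:
  P(Z=I)·f_I = 0.41 × 0.185635 = 0.0761104
  P(Z=II)·f_II = 0.16 × 0.175928 = 0.0281485
  P(Z=III)·f_III = 0.43 × 0.0246892 = 0.0106164
Denominator: 0.0761104 + 0.0281485 + 0.0106164 = 0.114875
P(Class II | data) = 0.0281485 / 0.114875 ≈ 0.2450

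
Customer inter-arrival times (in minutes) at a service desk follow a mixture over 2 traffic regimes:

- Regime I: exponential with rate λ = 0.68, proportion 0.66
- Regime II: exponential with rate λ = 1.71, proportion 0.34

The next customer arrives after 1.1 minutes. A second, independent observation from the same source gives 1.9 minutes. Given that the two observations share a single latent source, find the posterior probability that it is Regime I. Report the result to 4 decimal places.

0.8709

Apply Bayes' rule: the posterior for each component is proportional to its prior times its likelihood at x.
Since both observations come from the same component, the likelihood for component k is f_k(x₁)·f_k(x₂).
  p_I = [0.321852] × [0.18681] = 0.0601253
  p_II = [0.260668] × [0.0663702] = 0.0173006
Unnormalised posteriors:
  P(Z=I)·p_I = 0.66 × 0.0601253 = 0.0396827
  P(Z=II)·p_II = 0.34 × 0.0173006 = 0.00588221
Normaliser: 0.0396827 + 0.00588221 = 0.0455649
P(Regime I | x₁, x₂) ≈ 0.8709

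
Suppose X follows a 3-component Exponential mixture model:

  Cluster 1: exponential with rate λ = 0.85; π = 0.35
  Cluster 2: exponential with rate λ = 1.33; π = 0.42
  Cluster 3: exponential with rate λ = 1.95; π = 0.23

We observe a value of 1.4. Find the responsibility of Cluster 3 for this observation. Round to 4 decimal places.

0.1416

Posterior ∝ prior × likelihood, so P(k | x) ∝ π_k f_k(x); normalise over all components.
Evaluate each component's likelihood at the observed value:
  L_1 = 0.258588
  L_2 = 0.206631
  L_3 = 0.127178
Prior × likelihood for each component:
  π_1·L_1 = 0.35 × 0.258588 = 0.0905058
  π_2·L_2 = 0.42 × 0.206631 = 0.086785
  π_3·L_3 = 0.23 × 0.127178 = 0.0292509
Denominator: 0.0905058 + 0.086785 + 0.0292509 = 0.206542
Responsibility of Cluster 3: 0.0292509 / 0.206542 ≈ 0.1416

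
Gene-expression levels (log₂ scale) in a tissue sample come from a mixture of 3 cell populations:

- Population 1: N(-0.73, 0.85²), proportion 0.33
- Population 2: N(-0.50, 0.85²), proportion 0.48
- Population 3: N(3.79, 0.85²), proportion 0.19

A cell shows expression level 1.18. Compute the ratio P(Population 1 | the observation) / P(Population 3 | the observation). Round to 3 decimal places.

15.513

The posterior odds equal the prior odds times the likelihood ratio: (π_i/π_j)·(f_i(x)/f_j(x)).
Component likelihoods at x = 1.18:
  p_1 = 0.0375885
  p_2 = 0.0665609
  p_3 = 0.00420839
Odds = (0.33/0.19) × (0.0375885/0.00420839) = 1.73684 × 8.93181 ≈ 15.513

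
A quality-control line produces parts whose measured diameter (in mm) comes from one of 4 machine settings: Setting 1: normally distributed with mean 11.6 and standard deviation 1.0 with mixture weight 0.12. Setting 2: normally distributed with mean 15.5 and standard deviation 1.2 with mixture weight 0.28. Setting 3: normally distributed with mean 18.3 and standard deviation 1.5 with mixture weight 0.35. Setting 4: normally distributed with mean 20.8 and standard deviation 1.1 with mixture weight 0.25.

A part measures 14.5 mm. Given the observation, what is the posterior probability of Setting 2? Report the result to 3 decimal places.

0.936

P(component k | x) = w_k·f_k(x) / marginal(x), where marginal(x) = Σ_j w_j·f_j(x).
Component likelihoods at x = 14.5 mm:
  L_1 = 0.00595253
  L_2 = 0.234927
  L_3 = 0.0107452
  L_4 = 2.73356e-08
Prior × likelihood for each component:
  w_1·L_1 = 0.12 × 0.00595253 = 0.000714304
  w_2·L_2 = 0.28 × 0.234927 = 0.0657794
  w_3·L_3 = 0.35 × 0.0107452 = 0.00376083
  w_4·L_4 = 0.25 × 2.73356e-08 = 6.83391e-09
Normaliser: 0.000714304 + 0.0657794 + 0.00376083 + 6.83391e-09 = 0.0702546
P(Setting 2 | data) = 0.0657794 / 0.0702546 ≈ 0.936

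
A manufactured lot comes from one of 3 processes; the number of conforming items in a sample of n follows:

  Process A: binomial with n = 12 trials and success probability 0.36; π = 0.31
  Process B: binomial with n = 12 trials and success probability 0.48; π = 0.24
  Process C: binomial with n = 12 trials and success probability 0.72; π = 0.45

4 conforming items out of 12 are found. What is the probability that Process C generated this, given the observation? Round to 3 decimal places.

0.021

The responsibility of component k is P(Z=k) f_k(x) divided by Σ_j P(Z=j) f_j(x).
Evaluate each component's likelihood at the observed value:
  p_A = C(12,4)·0.36^4·0.64^8 = 495·0.0167962·0.0281475 = 0.234021
  p_B = C(12,4)·0.48^4·0.52^8 = 495·0.0530842·0.00534597 = 0.140474
  p_C = C(12,4)·0.72^4·0.28^8 = 495·0.268739·3.77802e-05 = 0.00502573
Prior × likelihood for each component:
  P(Z=A)·p_A = 0.31 × 0.234021 = 0.0725465
  P(Z=B)·p_B = 0.24 × 0.140474 = 0.0337138
  P(Z=C)·p_C = 0.45 × 0.00502573 = 0.00226158
Normaliser: 0.0725465 + 0.0337138 + 0.00226158 = 0.108522
P(Process C | 4 conforming items out of 12) = 0.00226158 / 0.108522 ≈ 0.021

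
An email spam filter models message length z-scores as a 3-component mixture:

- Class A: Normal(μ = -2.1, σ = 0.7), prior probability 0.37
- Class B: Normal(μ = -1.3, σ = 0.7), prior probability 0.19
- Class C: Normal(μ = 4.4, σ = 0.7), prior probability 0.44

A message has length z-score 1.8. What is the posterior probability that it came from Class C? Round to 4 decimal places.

0.9768

The responsibility of component k is π_k f_k(x) divided by Σ_j π_j f_j(x).
Component likelihoods at x = 1.8:
  p_A = (1/(0.7·√(2π)))·exp(−(1.8−-2.1)²/(2·0.7²)) = 0.569918·exp(-15.52041) = 1.03606e-07
  p_B = (1/(0.7·√(2π)))·exp(−(1.8−-1.3)²/(2·0.7²)) = 0.569918·exp(-9.80612) = 3.14099e-05
  p_C = (1/(0.7·√(2π)))·exp(−(1.8−4.4)²/(2·0.7²)) = 0.569918·exp(-6.89796) = 0.000575528
Weight by the priors:
  π_A·p_A = 0.37 × 1.03606e-07 = 3.83342e-08
  π_B·p_B = 0.19 × 3.14099e-05 = 5.96789e-06
  π_C·p_C = 0.44 × 0.000575528 = 0.000253232
Normaliser: 3.83342e-08 + 5.96789e-06 + 0.000253232 = 0.000259239
P(Class C | data) ≈ 0.9768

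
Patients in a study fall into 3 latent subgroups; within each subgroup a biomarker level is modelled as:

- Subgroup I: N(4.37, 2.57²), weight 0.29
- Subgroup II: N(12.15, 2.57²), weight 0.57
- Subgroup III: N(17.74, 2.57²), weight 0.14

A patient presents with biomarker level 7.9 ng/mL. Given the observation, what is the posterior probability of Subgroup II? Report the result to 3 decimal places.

0.562

By Bayes' theorem, P(k | x) = w_k f_k(x) / Σ_j w_j f_j(x).
Normal densities:
  f_I = 0.0604371
  f_II = 0.0395496
  f_III = 0.000101782
Unnormalised posteriors:
  w_I·f_I = 0.29 × 0.0604371 = 0.0175268
  w_II·f_II = 0.57 × 0.0395496 = 0.0225433
  w_III·f_III = 0.14 × 0.000101782 = 1.42495e-05
Denominator: 0.0175268 + 0.0225433 + 1.42495e-05 = 0.0400843
So the posterior for Subgroup II is 0.0225433 / 0.0400843 ≈ 0.562.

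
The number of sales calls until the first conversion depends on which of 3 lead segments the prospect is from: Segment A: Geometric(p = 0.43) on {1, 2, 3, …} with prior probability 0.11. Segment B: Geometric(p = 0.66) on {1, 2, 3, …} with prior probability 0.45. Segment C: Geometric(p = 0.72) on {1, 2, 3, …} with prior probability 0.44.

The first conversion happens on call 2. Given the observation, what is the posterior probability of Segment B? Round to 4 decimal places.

0.4661

Posterior ∝ prior × likelihood, so P(k | x) ∝ w_k f_k(x); normalise over all components.
Component likelihoods at x = 2:
  f_A = 0.2451
  f_B = 0.2244
  f_C = 0.2016
Multiply by the mixture weights:
  w_A·f_A = 0.11 × 0.2451 = 0.026961
  w_B·f_B = 0.45 × 0.2244 = 0.10098
  w_C·f_C = 0.44 × 0.2016 = 0.088704
Denominator: 0.026961 + 0.10098 + 0.088704 = 0.216645
So the posterior for Segment B is 0.10098 / 0.216645 ≈ 0.4661.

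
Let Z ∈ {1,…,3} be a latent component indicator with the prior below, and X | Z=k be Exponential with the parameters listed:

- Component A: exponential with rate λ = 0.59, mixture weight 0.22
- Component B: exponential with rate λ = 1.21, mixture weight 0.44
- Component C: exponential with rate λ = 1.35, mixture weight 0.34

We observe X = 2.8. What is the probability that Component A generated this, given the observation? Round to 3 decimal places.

0.466

Apply Bayes' rule: the posterior for each component is proportional to its prior times its likelihood at x.
Evaluate each component's likelihood at the observed value:
  L_A = 0.113083
  L_B = 0.0408692
  L_C = 0.0308106
Unnormalised posteriors:
  π_A·L_A = 0.22 × 0.113083 = 0.0248783
  π_B·L_B = 0.44 × 0.0408692 = 0.0179824
  π_C·L_C = 0.34 × 0.0308106 = 0.0104756
Evidence: 0.0248783 + 0.0179824 + 0.0104756 = 0.0533363
Responsibility of Component A: 0.0248783 / 0.0533363 ≈ 0.466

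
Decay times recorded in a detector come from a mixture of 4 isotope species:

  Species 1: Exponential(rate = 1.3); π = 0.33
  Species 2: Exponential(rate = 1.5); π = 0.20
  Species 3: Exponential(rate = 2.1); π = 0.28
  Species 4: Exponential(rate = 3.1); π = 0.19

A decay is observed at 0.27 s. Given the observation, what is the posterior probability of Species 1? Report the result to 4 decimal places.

0.2769

P(component k | x) = π_k·f_k(x) / marginal(x), where marginal(x) = Σ_j π_j·f_j(x).
Component likelihoods at x = 0.27 s:
  L_1 = 0.915179
  L_2 = 1.00047
  L_3 = 1.19117
  L_4 = 1.34232
Prior × likelihood for each component:
  π_1·L_1 = 0.33 × 0.915179 = 0.302009
  π_2·L_2 = 0.20 × 1.00047 = 0.200093
  π_3·L_3 = 0.28 × 1.19117 = 0.333528
  π_4·L_4 = 0.19 × 1.34232 = 0.255041
Evidence: 0.302009 + 0.200093 + 0.333528 + 0.255041 = 1.09067
Responsibility of Species 1: 0.302009 / 1.09067 ≈ 0.2769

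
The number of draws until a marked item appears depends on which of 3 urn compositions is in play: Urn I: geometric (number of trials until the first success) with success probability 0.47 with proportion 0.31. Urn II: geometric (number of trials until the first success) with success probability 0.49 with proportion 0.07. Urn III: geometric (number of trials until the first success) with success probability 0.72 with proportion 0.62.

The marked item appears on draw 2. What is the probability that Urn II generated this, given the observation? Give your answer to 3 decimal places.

The responsibility of component k is w_k f_k(x) divided by Σ_j w_j f_j(x).
Evaluate each component's likelihood at the observed value:
  f_I = 0.47·(1−0.47)^1 = 0.47·0.53 = 0.2491
  f_II = 0.49·(1−0.49)^1 = 0.49·0.51 = 0.2499
  f_III = 0.72·(1−0.72)^1 = 0.72·0.28 = 0.2016
Prior × likelihood for each component:
  w_I·f_I = 0.31 × 0.2491 = 0.077221
  w_II·f_II = 0.07 × 0.2499 = 0.017493
  w_III·f_III = 0.62 × 0.2016 = 0.124992
Sum: 0.077221 + 0.017493 + 0.124992 = 0.219706
P(Urn II | x) ≈ 0.080

0.080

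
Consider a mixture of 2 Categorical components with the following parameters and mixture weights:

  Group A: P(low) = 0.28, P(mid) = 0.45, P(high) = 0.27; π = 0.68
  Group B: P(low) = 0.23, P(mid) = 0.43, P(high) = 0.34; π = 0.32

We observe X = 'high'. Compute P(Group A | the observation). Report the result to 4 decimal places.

The responsibility of component k is w_k f_k(x) divided by Σ_j w_j f_j(x).
Component likelihoods at x = 'high':
  f_A = P(high | comp) = 0.27
  f_B = P(high | comp) = 0.34
Weight by the priors:
  w_A·f_A = 0.68 × 0.27 = 0.1836
  w_B·f_B = 0.32 × 0.34 = 0.1088
Denominator: 0.1836 + 0.1088 = 0.2924
P(Group A | 'high') = 0.1836 / 0.2924 ≈ 0.6279

0.6279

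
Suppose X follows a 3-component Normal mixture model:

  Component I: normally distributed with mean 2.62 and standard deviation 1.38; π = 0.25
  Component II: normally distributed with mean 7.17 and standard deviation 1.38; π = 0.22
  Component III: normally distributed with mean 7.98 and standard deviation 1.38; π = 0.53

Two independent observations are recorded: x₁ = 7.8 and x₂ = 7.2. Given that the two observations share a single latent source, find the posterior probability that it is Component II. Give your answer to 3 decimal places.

Apply Bayes' rule: the posterior for each component is proportional to its prior times its likelihood at x.
Since both observations come from the same component, the likelihood for component k is f_k(x₁)·f_k(x₂).
  p_I = [(1/(1.38·√(2π)))·exp(−(7.8−2.62)²/(2·1.38²)) = 0.289089·exp(-7.04484) = 0.000252054] × [0.00117279] = 2.95606e-07
  p_II = [(1/(1.38·√(2π)))·exp(−(7.8−7.17)²/(2·1.38²)) = 0.289089·exp(-0.10421) = 0.26048] × [0.28902] = 0.0752841
  p_III = [(1/(1.38·√(2π)))·exp(−(7.8−7.98)²/(2·1.38²)) = 0.289089·exp(-0.00851) = 0.28664] × [0.24641] = 0.070631
Prior × likelihood for each component:
  P(Z=I)·p_I = 0.25 × 2.95606e-07 = 7.39015e-08
  P(Z=II)·p_II = 0.22 × 0.0752841 = 0.0165625
  P(Z=III)·p_III = 0.53 × 0.070631 = 0.0374344
Normaliser: 7.39015e-08 + 0.0165625 + 0.0374344 = 0.053997
So the posterior for Component II is 0.0165625 / 0.053997 ≈ 0.307.

0.307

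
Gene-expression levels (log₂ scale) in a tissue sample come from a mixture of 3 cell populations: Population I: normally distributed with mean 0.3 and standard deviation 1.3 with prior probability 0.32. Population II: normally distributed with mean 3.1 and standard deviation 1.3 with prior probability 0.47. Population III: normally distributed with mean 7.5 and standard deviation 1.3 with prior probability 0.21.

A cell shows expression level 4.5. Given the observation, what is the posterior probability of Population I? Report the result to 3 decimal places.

0.006

Apply Bayes' rule: the posterior for each component is proportional to its prior times its likelihood at x.
Component likelihoods at x = 4.5:
  f_I = (1/(1.3·√(2π)))·exp(−(4.5−0.3)²/(2·1.3²)) = 0.306879·exp(-5.21893) = 0.00166116
  f_II = (1/(1.3·√(2π)))·exp(−(4.5−3.1)²/(2·1.3²)) = 0.306879·exp(-0.57988) = 0.171841
  f_III = (1/(1.3·√(2π)))·exp(−(4.5−7.5)²/(2·1.3²)) = 0.306879·exp(-2.66272) = 0.0214073
Prior × likelihood for each component:
  w_I·f_I = 0.32 × 0.00166116 = 0.000531572
  w_II·f_II = 0.47 × 0.171841 = 0.0807654
  w_III·f_III = 0.21 × 0.0214073 = 0.00449553
Normaliser: 0.000531572 + 0.0807654 + 0.00449553 = 0.0857925
So the posterior for Population I is 0.000531572 / 0.0857925 ≈ 0.006.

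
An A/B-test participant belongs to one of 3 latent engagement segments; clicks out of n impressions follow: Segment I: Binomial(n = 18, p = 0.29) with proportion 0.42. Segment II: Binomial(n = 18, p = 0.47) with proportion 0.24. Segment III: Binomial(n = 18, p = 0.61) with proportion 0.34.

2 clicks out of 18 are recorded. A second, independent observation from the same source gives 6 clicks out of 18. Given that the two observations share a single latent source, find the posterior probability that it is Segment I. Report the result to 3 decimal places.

P(component k | x) = P(Z=k)·f_k(x) / marginal(x), where marginal(x) = Σ_j P(Z=j)·f_j(x).
Since both observations come from the same component, the likelihood for component k is f_k(x₁)·f_k(x₂).
  L_I = [C(18,2)·0.29^2·0.71^16 = 153·0.0841·0.00416998 = 0.0536563] × [0.181201] = 0.00972256
  L_II = [C(18,2)·0.47^2·0.53^16 = 153·0.2209·3.87627e-05 = 0.00131009] × [0.0983035] = 0.000128786
  L_III = [C(18,2)·0.61^2·0.39^16 = 153·0.3721·2.8644e-07 = 1.63074e-05] × [0.011842] = 1.93113e-07
Multiply by the mixture weights:
  P(Z=I)·L_I = 0.42 × 0.00972256 = 0.00408348
  P(Z=II)·L_II = 0.24 × 0.000128786 = 3.09088e-05
  P(Z=III)·L_III = 0.34 × 1.93113e-07 = 6.56583e-08
Sum: 0.00408348 + 3.09088e-05 + 6.56583e-08 = 0.00411445
Responsibility of Segment I: 0.00408348 / 0.00411445 ≈ 0.992

0.992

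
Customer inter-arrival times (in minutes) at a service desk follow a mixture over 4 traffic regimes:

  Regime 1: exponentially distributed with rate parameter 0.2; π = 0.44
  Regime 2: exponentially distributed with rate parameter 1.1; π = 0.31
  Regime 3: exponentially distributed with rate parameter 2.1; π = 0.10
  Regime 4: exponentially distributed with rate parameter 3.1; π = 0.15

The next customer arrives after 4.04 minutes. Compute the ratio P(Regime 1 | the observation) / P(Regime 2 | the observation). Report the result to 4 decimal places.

The posterior odds equal the prior odds times the likelihood ratio: (π_i/π_j)·(f_i(x)/f_j(x)).
Exponential densities:
  L_1 = 0.0891497
  L_2 = 0.0129237
  L_3 = 0.000434175
  L_4 = 1.12787e-05
Odds = (0.44/0.31) × (0.0891497/0.0129237) = 1.41935 × 6.89814 ≈ 9.7909

9.7909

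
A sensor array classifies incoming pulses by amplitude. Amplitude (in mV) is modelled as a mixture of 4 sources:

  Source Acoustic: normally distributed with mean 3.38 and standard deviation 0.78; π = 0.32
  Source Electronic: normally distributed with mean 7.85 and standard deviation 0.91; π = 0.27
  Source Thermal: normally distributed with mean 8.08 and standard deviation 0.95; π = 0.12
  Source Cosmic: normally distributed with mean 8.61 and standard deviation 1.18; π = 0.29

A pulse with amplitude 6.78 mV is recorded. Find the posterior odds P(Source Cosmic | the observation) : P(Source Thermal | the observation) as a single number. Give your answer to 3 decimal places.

1.491

Posterior odds = (P(Z=i) f_i(x)) / (P(Z=j) f_j(x)); the normalising sum cancels.
Component likelihoods at x = 6.78 mV:
  L_Acoustic = 3.82715e-05
  L_Electronic = 0.219608
  L_Thermal = 0.16465
  L_Cosmic = 0.101569
Posterior odds = (P(Z=Cosmic)·L_Cosmic) / (P(Z=Thermal)·L_Thermal) = (0.29·0.101569) / (0.12·0.16465) = 0.029455 / 0.019758 ≈ 1.491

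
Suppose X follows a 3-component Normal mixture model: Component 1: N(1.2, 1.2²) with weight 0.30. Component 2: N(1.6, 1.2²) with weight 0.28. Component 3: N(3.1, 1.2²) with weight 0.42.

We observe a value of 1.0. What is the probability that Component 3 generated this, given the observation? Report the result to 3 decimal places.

The responsibility of component k is π_k f_k(x) divided by Σ_j π_j f_j(x).
Normal densities:
  p_1 = 0.327866
  p_2 = 0.293388
  p_3 = 0.0718978
Weight by the priors:
  π_1·p_1 = 0.30 × 0.327866 = 0.0983599
  π_2·p_2 = 0.28 × 0.293388 = 0.0821486
  π_3·p_3 = 0.42 × 0.0718978 = 0.0301971
Normaliser: 0.0983599 + 0.0821486 + 0.0301971 = 0.210706
Responsibility of Component 3: 0.0301971 / 0.210706 ≈ 0.143

0.143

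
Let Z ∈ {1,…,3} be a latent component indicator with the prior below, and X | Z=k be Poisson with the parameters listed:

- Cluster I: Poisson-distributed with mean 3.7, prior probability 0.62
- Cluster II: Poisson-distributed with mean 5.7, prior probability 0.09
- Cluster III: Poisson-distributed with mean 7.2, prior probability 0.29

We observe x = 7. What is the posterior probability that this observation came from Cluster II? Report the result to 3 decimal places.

0.140

Apply Bayes' rule: the posterior for each component is proportional to its prior times its likelihood at x.
Evaluate each component's likelihood at the observed value:
  p_I = 0.0465685
  p_II = 0.129782
  p_III = 0.148586
Weight by the priors:
  P(Z=I)·p_I = 0.62 × 0.0465685 = 0.0288725
  P(Z=II)·p_II = 0.09 × 0.129782 = 0.0116804
  P(Z=III)·p_III = 0.29 × 0.148586 = 0.0430898
Marginal: 0.0288725 + 0.0116804 + 0.0430898 = 0.0836427
Responsibility of Cluster II: 0.0116804 / 0.0836427 ≈ 0.140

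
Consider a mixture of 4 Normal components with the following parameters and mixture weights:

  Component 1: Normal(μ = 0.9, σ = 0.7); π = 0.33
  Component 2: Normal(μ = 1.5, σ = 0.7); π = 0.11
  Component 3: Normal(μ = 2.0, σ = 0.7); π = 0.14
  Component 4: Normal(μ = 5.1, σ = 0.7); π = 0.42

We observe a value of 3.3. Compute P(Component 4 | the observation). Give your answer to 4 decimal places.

0.3398

The responsibility of component k is P(Z=k) f_k(x) divided by Σ_j P(Z=j) f_j(x).
Normal densities:
  L_1 = (1/(0.7·√(2π)))·exp(−(3.3−0.9)²/(2·0.7²)) = 0.569918·exp(-5.87755) = 0.0015967
  L_2 = (1/(0.7·√(2π)))·exp(−(3.3−1.5)²/(2·0.7²)) = 0.569918·exp(-3.30612) = 0.0208921
  L_3 = (1/(0.7·√(2π)))·exp(−(3.3−2.0)²/(2·0.7²)) = 0.569918·exp(-1.72449) = 0.101596
  L_4 = (1/(0.7·√(2π)))·exp(−(3.3−5.1)²/(2·0.7²)) = 0.569918·exp(-3.30612) = 0.0208921
Weight by the priors:
  P(Z=1)·L_1 = 0.33 × 0.0015967 = 0.000526912
  P(Z=2)·L_2 = 0.11 × 0.0208921 = 0.00229813
  P(Z=3)·L_3 = 0.14 × 0.101596 = 0.0142234
  P(Z=4)·L_4 = 0.42 × 0.0208921 = 0.00877467
Normaliser: 0.000526912 + 0.00229813 + 0.0142234 + 0.00877467 = 0.0258231
Responsibility of Component 4: 0.00877467 / 0.0258231 ≈ 0.3398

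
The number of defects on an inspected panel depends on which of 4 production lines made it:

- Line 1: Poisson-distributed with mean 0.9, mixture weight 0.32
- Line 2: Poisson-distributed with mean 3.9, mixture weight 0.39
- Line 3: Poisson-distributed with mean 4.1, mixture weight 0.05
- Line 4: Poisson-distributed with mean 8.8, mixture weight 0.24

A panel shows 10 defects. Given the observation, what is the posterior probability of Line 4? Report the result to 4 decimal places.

P(component k | x) = π_k·f_k(x) / marginal(x), where marginal(x) = Σ_j π_j·f_j(x).
Evaluate each component's likelihood at the observed value:
  f_1 = 3.90658e-08
  f_2 = 0.00454082
  f_3 = 0.00613011
  f_4 = 0.115684
Unnormalised posteriors:
  π_1·f_1 = 0.32 × 3.90658e-08 = 1.25011e-08
  π_2·f_2 = 0.39 × 0.00454082 = 0.00177092
  π_3·f_3 = 0.05 × 0.00613011 = 0.000306505
  π_4·f_4 = 0.24 × 0.115684 = 0.0277641
Evidence: 1.25011e-08 + 0.00177092 + 0.000306505 + 0.0277641 = 0.0298415
P(Line 4 | x) ≈ 0.9304

0.9304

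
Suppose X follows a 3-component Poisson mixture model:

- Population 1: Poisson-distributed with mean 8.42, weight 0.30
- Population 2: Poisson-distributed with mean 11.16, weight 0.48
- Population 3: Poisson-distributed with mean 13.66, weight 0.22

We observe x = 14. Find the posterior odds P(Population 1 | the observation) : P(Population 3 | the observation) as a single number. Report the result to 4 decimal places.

Since P(k|x) ∝ w_k f_k(x), the posterior odds are w_i f_i(x) / (w_j f_j(x)).
Poisson probabilities:
  f_1 = e^(−8.42)·8.42^14/14! = 0.0227615
  f_2 = e^(−11.16)·11.16^14/14! = 0.0758864
  f_3 = e^(−13.66)·13.66^14/14! = 0.105545
Posterior odds = (w_1·f_1) / (w_3·f_3) = (0.30·0.0227615) / (0.22·0.105545) = 0.00682846 / 0.02322 ≈ 0.2941

0.2941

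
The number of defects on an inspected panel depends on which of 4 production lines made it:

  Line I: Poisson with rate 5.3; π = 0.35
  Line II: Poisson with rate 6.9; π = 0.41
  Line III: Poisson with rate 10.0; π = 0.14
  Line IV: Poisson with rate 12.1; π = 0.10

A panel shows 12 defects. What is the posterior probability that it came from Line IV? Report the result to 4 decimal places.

P(component k | x) = w_k·f_k(x) / marginal(x), where marginal(x) = Σ_j w_j·f_j(x).
Evaluate each component's likelihood at the observed value:
  f_I = 0.00511933
  f_II = 0.0245031
  f_III = 0.0947803
  f_IV = 0.114321
Multiply by the mixture weights:
  w_I·f_I = 0.35 × 0.00511933 = 0.00179176
  w_II·f_II = 0.41 × 0.0245031 = 0.0100463
  w_III·f_III = 0.14 × 0.0947803 = 0.0132692
  w_IV·f_IV = 0.10 × 0.114321 = 0.0114321
Sum: 0.00179176 + 0.0100463 + 0.0132692 + 0.0114321 = 0.0365393
P(Line IV | data) = 0.0114321 / 0.0365393 ≈ 0.3129

0.3129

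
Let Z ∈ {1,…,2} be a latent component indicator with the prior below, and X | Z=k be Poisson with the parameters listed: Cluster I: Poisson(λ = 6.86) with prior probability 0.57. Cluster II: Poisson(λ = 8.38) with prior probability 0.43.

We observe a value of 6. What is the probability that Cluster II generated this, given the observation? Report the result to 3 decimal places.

P(component k | x) = w_k·f_k(x) / marginal(x), where marginal(x) = Σ_j w_j·f_j(x).
Evaluate each component's likelihood at the observed value:
  L_I = e^(−6.86)·6.86^6/6! = 0.151828
  L_II = e^(−8.38)·8.38^6/6! = 0.110343
Prior × likelihood for each component:
  w_I·L_I = 0.57 × 0.151828 = 0.086542
  w_II·L_II = 0.43 × 0.110343 = 0.0474474
Denominator: 0.086542 + 0.0474474 = 0.133989
So the posterior for Cluster II is 0.0474474 / 0.133989 ≈ 0.354.

0.354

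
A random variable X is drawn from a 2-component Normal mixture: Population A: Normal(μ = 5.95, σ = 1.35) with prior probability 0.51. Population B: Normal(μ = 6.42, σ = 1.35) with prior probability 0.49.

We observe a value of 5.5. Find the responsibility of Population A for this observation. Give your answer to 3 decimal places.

0.554

By Bayes' theorem, P(k | x) = π_k f_k(x) / Σ_j π_j f_j(x).
Normal densities:
  L_A = 0.279543
  L_B = 0.234277
Multiply by the mixture weights:
  π_A·L_A = 0.51 × 0.279543 = 0.142567
  π_B·L_B = 0.49 × 0.234277 = 0.114796
Denominator: 0.142567 + 0.114796 = 0.257363
So the posterior for Population A is 0.142567 / 0.257363 ≈ 0.554.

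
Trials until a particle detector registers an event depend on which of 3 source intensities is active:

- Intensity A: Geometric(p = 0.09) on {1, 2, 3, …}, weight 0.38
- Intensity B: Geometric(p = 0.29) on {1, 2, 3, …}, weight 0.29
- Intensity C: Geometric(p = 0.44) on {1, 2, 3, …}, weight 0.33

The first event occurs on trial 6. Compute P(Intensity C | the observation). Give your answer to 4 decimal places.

Posterior ∝ prior × likelihood, so P(k | x) ∝ w_k f_k(x); normalise over all components.
Evaluate each component's likelihood at the observed value:
  f_A = 0.09·(1−0.09)^5 = 0.09·0.624032 = 0.0561629
  f_B = 0.29·(1−0.29)^5 = 0.29·0.180423 = 0.0523227
  f_C = 0.44·(1−0.44)^5 = 0.44·0.0550732 = 0.0242322
Unnormalised posteriors:
  w_A·f_A = 0.38 × 0.0561629 = 0.0213419
  w_B·f_B = 0.29 × 0.0523227 = 0.0151736
  w_C·f_C = 0.33 × 0.0242322 = 0.00799663
Evidence: 0.0213419 + 0.0151736 + 0.00799663 = 0.0445121
P(Intensity C | x) ≈ 0.1797

0.1797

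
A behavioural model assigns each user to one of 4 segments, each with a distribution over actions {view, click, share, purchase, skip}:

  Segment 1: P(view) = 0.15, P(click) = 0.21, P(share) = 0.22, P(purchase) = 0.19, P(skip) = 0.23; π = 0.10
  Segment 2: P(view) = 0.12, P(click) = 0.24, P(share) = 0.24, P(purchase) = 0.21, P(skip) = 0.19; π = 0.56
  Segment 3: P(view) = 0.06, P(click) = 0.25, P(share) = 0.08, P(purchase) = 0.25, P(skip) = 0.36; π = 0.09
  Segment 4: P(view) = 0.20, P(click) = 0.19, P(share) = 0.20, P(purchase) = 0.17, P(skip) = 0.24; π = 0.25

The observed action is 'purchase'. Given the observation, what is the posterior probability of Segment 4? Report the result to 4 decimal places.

P(component k | x) = w_k·f_k(x) / marginal(x), where marginal(x) = Σ_j w_j·f_j(x).
Categorical probabilities:
  f_1 = P(purchase | comp) = 0.19
  f_2 = P(purchase | comp) = 0.21
  f_3 = P(purchase | comp) = 0.25
  f_4 = P(purchase | comp) = 0.17
Multiply by the mixture weights:
  w_1·f_1 = 0.10 × 0.19 = 0.019
  w_2·f_2 = 0.56 × 0.21 = 0.1176
  w_3·f_3 = 0.09 × 0.25 = 0.0225
  w_4·f_4 = 0.25 × 0.17 = 0.0425
Evidence: 0.019 + 0.1176 + 0.0225 + 0.0425 = 0.2016
So the posterior for Segment 4 is 0.0425 / 0.2016 ≈ 0.2108.

0.2108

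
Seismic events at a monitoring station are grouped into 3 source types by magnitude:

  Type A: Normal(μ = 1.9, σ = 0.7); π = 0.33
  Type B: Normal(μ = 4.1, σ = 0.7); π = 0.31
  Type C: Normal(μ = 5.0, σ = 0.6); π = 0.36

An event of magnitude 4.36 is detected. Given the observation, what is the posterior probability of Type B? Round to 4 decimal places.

P(component k | x) = π_k·f_k(x) / marginal(x), where marginal(x) = Σ_j π_j·f_j(x).
Normal densities:
  L_A = 0.00118577
  L_B = 0.53193
  L_C = 0.376438
Unnormalised posteriors:
  π_A·L_A = 0.33 × 0.00118577 = 0.000391303
  π_B·L_B = 0.31 × 0.53193 = 0.164898
  π_C·L_C = 0.36 × 0.376438 = 0.135518
Marginal: 0.000391303 + 0.164898 + 0.135518 = 0.300807
Responsibility of Type B: 0.164898 / 0.300807 ≈ 0.5482

0.5482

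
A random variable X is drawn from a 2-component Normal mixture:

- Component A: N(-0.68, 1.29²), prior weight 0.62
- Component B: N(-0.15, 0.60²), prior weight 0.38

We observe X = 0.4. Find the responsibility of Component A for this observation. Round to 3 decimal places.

Apply Bayes' rule: the posterior for each component is proportional to its prior times its likelihood at x.
Component likelihoods at x = 0.4:
  p_A = (1/(1.29·√(2π)))·exp(−(0.4−-0.68)²/(2·1.29²)) = 0.309258·exp(-0.35046) = 0.21783
  p_B = (1/(0.60·√(2π)))·exp(−(0.4−-0.15)²/(2·0.60²)) = 0.664904·exp(-0.42014) = 0.436812
Weight by the priors:
  π_A·p_A = 0.62 × 0.21783 = 0.135055
  π_B·p_B = 0.38 × 0.436812 = 0.165989
Sum: 0.135055 + 0.165989 = 0.301043
Responsibility of Component A: 0.135055 / 0.301043 ≈ 0.449

0.449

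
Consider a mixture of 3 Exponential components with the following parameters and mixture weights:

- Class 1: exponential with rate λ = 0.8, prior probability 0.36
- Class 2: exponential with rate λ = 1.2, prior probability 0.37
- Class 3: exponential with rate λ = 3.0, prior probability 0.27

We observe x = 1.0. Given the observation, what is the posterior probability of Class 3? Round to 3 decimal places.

The responsibility of component k is π_k f_k(x) divided by Σ_j π_j f_j(x).
Component likelihoods at x = 1.0:
  f_1 = 0.8·e^(−0.8·1.0) = 0.8·e^(−0.8000) = 0.359463
  f_2 = 1.2·e^(−1.2·1.0) = 1.2·e^(−1.2000) = 0.361433
  f_3 = 3.0·e^(−3.0·1.0) = 3.0·e^(−3.0000) = 0.149361
Weight by the priors:
  π_1·f_1 = 0.36 × 0.359463 = 0.129407
  π_2·f_2 = 0.37 × 0.361433 = 0.13373
  π_3·f_3 = 0.27 × 0.149361 = 0.0403275
Marginal: 0.129407 + 0.13373 + 0.0403275 = 0.303464
So the posterior for Class 3 is 0.0403275 / 0.303464 ≈ 0.133.

0.133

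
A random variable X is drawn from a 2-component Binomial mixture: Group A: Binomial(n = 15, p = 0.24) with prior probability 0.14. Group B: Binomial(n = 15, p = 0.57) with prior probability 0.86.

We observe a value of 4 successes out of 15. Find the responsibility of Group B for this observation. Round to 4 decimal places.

Posterior ∝ prior × likelihood, so P(k | x) ∝ π_k f_k(x); normalise over all components.
Evaluate each component's likelihood at the observed value:
  p_A = 0.221272
  p_B = 0.0133901
Prior × likelihood for each component:
  π_A·p_A = 0.14 × 0.221272 = 0.0309781
  π_B·p_B = 0.86 × 0.0133901 = 0.0115155
Evidence: 0.0309781 + 0.0115155 = 0.0424936
P(Group B | x) ≈ 0.2710

0.2710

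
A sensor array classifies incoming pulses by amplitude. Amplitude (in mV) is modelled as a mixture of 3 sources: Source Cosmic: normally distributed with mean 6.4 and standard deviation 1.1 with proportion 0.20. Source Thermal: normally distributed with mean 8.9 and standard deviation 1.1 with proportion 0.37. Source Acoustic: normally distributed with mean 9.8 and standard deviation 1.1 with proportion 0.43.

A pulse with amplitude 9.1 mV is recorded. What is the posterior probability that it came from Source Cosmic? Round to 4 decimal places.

0.0136

By Bayes' theorem, P(k | x) = π_k f_k(x) / Σ_j π_j f_j(x).
Evaluate each component's likelihood at the observed value:
  p_Cosmic = 0.0178341
  p_Thermal = 0.356729
  p_Acoustic = 0.296198
Weight by the priors:
  π_Cosmic·p_Cosmic = 0.20 × 0.0178341 = 0.00356681
  π_Thermal·p_Thermal = 0.37 × 0.356729 = 0.13199
  π_Acoustic·p_Acoustic = 0.43 × 0.296198 = 0.127365
Marginal: 0.00356681 + 0.13199 + 0.127365 = 0.262922
P(Source Cosmic | data) = 0.00356681 / 0.262922 ≈ 0.0136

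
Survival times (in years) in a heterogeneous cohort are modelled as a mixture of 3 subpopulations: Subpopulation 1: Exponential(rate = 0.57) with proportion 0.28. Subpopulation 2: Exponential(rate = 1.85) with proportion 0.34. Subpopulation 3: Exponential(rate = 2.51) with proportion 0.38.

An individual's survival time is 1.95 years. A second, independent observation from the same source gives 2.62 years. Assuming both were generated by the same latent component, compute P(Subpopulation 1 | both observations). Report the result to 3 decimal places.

Apply Bayes' rule: the posterior for each component is proportional to its prior times its likelihood at x.
Since both observations come from the same component, the likelihood for component k is f_k(x₁)·f_k(x₂).
  f_1 = [0.57·e^(−0.57·1.95) = 0.57·e^(−1.1115) = 0.187567] × [0.128026] = 0.0240135
  f_2 = [1.85·e^(−1.85·1.95) = 1.85·e^(−3.6075) = 0.0501712] × [0.014526] = 0.000728787
  f_3 = [2.51·e^(−2.51·1.95) = 2.51·e^(−4.8945) = 0.018794] × [0.00349676] = 6.57182e-05
Multiply by the mixture weights:
  P(Z=1)·f_1 = 0.28 × 0.0240135 = 0.00672379
  P(Z=2)·f_2 = 0.34 × 0.000728787 = 0.000247788
  P(Z=3)·f_3 = 0.38 × 6.57182e-05 = 2.49729e-05
Normaliser: 0.00672379 + 0.000247788 + 2.49729e-05 = 0.00699655
So the posterior for Subpopulation 1 is 0.00672379 / 0.00699655 ≈ 0.961.

0.961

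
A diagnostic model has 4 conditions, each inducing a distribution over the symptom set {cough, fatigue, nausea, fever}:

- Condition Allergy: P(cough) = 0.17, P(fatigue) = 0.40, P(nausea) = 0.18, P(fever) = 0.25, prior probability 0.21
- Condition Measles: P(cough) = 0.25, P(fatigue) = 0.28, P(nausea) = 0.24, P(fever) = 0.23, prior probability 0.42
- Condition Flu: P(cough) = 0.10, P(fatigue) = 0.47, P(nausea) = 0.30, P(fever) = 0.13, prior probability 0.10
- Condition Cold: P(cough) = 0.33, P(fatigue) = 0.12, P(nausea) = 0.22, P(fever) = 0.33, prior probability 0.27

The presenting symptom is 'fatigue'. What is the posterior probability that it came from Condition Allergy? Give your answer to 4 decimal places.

0.2989

Posterior ∝ prior × likelihood, so P(k | x) ∝ π_k f_k(x); normalise over all components.
Component likelihoods at x = 'fatigue':
  f_Allergy = P(fatigue | comp) = 0.40
  f_Measles = P(fatigue | comp) = 0.28
  f_Flu = P(fatigue | comp) = 0.47
  f_Cold = P(fatigue | comp) = 0.12
Multiply by the mixture weights:
  π_Allergy·f_Allergy = 0.21 × 0.4 = 0.084
  π_Measles·f_Measles = 0.42 × 0.28 = 0.1176
  π_Flu·f_Flu = 0.10 × 0.47 = 0.047
  π_Cold·f_Cold = 0.27 × 0.12 = 0.0324
Denominator: 0.084 + 0.1176 + 0.047 + 0.0324 = 0.281
So the posterior for Condition Allergy is 0.084 / 0.281 ≈ 0.2989.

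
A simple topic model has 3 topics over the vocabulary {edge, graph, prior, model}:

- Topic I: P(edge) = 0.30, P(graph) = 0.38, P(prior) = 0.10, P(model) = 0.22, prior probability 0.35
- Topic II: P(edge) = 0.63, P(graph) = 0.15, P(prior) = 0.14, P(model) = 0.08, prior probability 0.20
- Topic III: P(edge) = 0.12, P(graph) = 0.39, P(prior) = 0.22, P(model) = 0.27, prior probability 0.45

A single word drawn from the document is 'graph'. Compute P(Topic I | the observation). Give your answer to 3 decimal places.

0.393

The responsibility of component k is w_k f_k(x) divided by Σ_j w_j f_j(x).
Component likelihoods at x = 'graph':
  L_I = P(graph | comp) = 0.38
  L_II = P(graph | comp) = 0.15
  L_III = P(graph | comp) = 0.39
Unnormalised posteriors:
  w_I·L_I = 0.35 × 0.38 = 0.133
  w_II·L_II = 0.20 × 0.15 = 0.03
  w_III·L_III = 0.45 × 0.39 = 0.1755
Evidence: 0.133 + 0.03 + 0.1755 = 0.3385
Responsibility of Topic I: 0.133 / 0.3385 ≈ 0.393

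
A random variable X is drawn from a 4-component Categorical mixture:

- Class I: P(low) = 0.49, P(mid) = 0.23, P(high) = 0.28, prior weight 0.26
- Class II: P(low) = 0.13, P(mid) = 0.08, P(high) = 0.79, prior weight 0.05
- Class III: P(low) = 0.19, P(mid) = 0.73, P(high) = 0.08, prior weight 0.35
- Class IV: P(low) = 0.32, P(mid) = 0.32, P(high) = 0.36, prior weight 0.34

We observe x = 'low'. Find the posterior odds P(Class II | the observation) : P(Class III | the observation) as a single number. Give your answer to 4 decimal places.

0.0977

Posterior odds = (π_i f_i(x)) / (π_j f_j(x)); the normalising sum cancels.
Component likelihoods at x = 'low':
  f_I = 0.49
  f_II = 0.13
  f_III = 0.19
  f_IV = 0.32
0.0065 / 0.0665 ≈ 0.0977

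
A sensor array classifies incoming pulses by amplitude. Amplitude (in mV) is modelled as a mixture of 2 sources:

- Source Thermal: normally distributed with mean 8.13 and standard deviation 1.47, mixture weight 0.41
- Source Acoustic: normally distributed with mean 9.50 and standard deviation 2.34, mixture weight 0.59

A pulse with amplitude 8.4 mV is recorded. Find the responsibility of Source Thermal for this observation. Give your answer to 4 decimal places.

0.5485

The responsibility of component k is w_k f_k(x) divided by Σ_j w_j f_j(x).
Component likelihoods at x = 8.4 mV:
  L_Thermal = (1/(1.47·√(2π)))·exp(−(8.4−8.13)²/(2·1.47²)) = 0.271389·exp(-0.01687) = 0.26685
  L_Acoustic = (1/(2.34·√(2π)))·exp(−(8.4−9.50)²/(2·2.34²)) = 0.170488·exp(-0.11049) = 0.152654
Unnormalised posteriors:
  w_Thermal·L_Thermal = 0.41 × 0.26685 = 0.109408
  w_Acoustic·L_Acoustic = 0.59 × 0.152654 = 0.090066
Denominator: 0.109408 + 0.090066 = 0.199474
Responsibility of Source Thermal: 0.109408 / 0.199474 ≈ 0.5485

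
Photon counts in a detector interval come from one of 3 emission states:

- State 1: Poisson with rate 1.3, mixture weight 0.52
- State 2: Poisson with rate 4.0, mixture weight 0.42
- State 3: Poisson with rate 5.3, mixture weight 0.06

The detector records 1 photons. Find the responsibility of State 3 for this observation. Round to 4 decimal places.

0.0073

Posterior ∝ prior × likelihood, so P(k | x) ∝ w_k f_k(x); normalise over all components.
Component likelihoods at x = 1 photons:
  L_1 = e^(−1.3)·1.3^1/1! = 0.354291
  L_2 = e^(−4.0)·4.0^1/1! = 0.0732626
  L_3 = e^(−5.3)·5.3^1/1! = 0.0264554
Unnormalised posteriors:
  w_1·L_1 = 0.52 × 0.354291 = 0.184231
  w_2·L_2 = 0.42 × 0.0732626 = 0.0307703
  w_3·L_3 = 0.06 × 0.0264554 = 0.00158733
Evidence: 0.184231 + 0.0307703 + 0.00158733 = 0.216589
So the posterior for State 3 is 0.00158733 / 0.216589 ≈ 0.0073.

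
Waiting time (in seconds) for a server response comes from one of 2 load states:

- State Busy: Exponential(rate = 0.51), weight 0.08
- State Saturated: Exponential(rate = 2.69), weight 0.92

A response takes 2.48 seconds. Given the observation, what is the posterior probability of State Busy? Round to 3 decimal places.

P(component k | x) = π_k·f_k(x) / marginal(x), where marginal(x) = Σ_j π_j·f_j(x).
Evaluate each component's likelihood at the observed value:
  L_Busy = 0.143971
  L_Saturated = 0.0034079
Prior × likelihood for each component:
  π_Busy·L_Busy = 0.08 × 0.143971 = 0.0115177
  π_Saturated·L_Saturated = 0.92 × 0.0034079 = 0.00313527
Marginal: 0.0115177 + 0.00313527 = 0.0146529
Responsibility of State Busy: 0.0115177 / 0.0146529 ≈ 0.786

0.786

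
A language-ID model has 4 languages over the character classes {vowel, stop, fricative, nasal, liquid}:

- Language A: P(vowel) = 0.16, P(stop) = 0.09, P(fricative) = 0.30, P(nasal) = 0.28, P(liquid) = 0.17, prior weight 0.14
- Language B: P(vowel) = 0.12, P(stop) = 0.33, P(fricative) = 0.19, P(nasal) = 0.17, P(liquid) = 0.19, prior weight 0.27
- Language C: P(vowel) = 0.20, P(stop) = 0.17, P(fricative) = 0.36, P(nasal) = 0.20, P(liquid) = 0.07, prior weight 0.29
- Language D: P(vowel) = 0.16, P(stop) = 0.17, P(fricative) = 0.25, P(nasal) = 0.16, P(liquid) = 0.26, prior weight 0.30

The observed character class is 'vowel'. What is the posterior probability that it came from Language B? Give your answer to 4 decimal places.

0.2015

Posterior ∝ prior × likelihood, so P(k | x) ∝ P(Z=k) f_k(x); normalise over all components.
Component likelihoods at x = 'vowel':
  p_A = 0.16
  p_B = 0.12
  p_C = 0.2
  p_D = 0.16
Unnormalised posteriors:
  P(Z=A)·p_A = 0.14 × 0.16 = 0.0224
  P(Z=B)·p_B = 0.27 × 0.12 = 0.0324
  P(Z=C)·p_C = 0.29 × 0.2 = 0.058
  P(Z=D)·p_D = 0.30 × 0.16 = 0.048
Evidence: 0.0224 + 0.0324 + 0.058 + 0.048 = 0.1608
So the posterior for Language B is 0.0324 / 0.1608 ≈ 0.2015.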